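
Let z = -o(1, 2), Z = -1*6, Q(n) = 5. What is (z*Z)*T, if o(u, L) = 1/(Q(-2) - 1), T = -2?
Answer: -3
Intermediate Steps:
Z = -6
o(u, L) = 1/4 (o(u, L) = 1/(5 - 1) = 1/4)
z = -1/4 (z = -1*1/4 = -1/4 ≈ -0.25000)
(z*Z)*T = -1/4*(-6)*(-2) = (3/2)*(-2) = -3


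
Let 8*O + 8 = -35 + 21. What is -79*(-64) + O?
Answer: 20213/4 ≈ 5053.3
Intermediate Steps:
O = -11/4 (O = -1 + (-35 + 21)/8 = -1 + (⅛)*(-14) = -1 - 7/4 = -11/4 ≈ -2.7500)
-79*(-64) + O = -79*(-64) - 11/4 = 5056 - 11/4 = 20213/4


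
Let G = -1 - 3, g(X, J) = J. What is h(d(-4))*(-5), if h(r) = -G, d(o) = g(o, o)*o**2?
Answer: -20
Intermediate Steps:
d(o) = o**3 (d(o) = o*o**2 = o**3)
G = -4
h(r) = 4 (h(r) = -1*(-4) = 4)
h(d(-4))*(-5) = 4*(-5) = -20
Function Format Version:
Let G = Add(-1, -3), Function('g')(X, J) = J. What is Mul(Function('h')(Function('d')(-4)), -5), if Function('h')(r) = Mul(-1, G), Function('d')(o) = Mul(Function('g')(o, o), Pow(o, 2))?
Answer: -20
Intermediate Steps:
Function('d')(o) = Pow(o, 3) (Function('d')(o) = Mul(o, Pow(o, 2)) = Pow(o, 3))
G = -4
Function('h')(r) = 4 (Function('h')(r) = Mul(-1, -4) = 4)
Mul(Function('h')(Function('d')(-4)), -5) = Mul(4, -5) = -20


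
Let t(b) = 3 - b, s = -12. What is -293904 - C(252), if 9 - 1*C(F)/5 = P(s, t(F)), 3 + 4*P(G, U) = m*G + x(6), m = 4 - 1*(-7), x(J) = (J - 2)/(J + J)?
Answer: -882352/3 ≈ -2.9412e+5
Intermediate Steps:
x(J) = (-2 + J)/(2*J) (x(J) = (-2 + J)/((2*J)) = (-2 + J)*(1/(2*J)) = (-2 + J)/(2*J))
m = 11 (m = 4 + 7 = 11)
P(G, U) = -⅔ + 11*G/4 (P(G, U) = -¾ + (11*G + (½)*(-2 + 6)/6)/4 = -¾ + (11*G + (½)*(⅙)*4)/4 = -¾ + (11*G + ⅓)/4 = -¾ + (⅓ + 11*G)/4 = -¾ + (1/12 + 11*G/4) = -⅔ + 11*G/4)
C(F) = 640/3 (C(F) = 45 - 5*(-⅔ + (11/4)*(-12)) = 45 - 5*(-⅔ - 33) = 45 - 5*(-101/3) = 45 + 505/3 = 640/3)
-293904 - C(252) = -293904 - 1*640/3 = -293904 - 640/3 = -882352/3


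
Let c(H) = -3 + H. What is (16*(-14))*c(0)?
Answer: 672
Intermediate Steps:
(16*(-14))*c(0) = (16*(-14))*(-3 + 0) = -224*(-3) = 672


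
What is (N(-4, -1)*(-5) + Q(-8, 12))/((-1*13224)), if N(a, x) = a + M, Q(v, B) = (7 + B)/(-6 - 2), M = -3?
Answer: -3/1216 ≈ -0.0024671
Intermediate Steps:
Q(v, B) = -7/8 - B/8 (Q(v, B) = (7 + B)/(-8) = (7 + B)*(-⅛) = -7/8 - B/8)
N(a, x) = -3 + a (N(a, x) = a - 3 = -3 + a)
(N(-4, -1)*(-5) + Q(-8, 12))/((-1*13224)) = ((-3 - 4)*(-5) + (-7/8 - ⅛*12))/((-1*13224)) = (-7*(-5) + (-7/8 - 3/2))/(-13224) = (35 - 19/8)*(-1/13224) = (261/8)*(-1/13224) = -3/1216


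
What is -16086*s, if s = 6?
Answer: -96516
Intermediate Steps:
-16086*s = -16086*6 = -96516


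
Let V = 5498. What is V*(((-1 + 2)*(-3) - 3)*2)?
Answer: -65976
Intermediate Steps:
V*(((-1 + 2)*(-3) - 3)*2) = 5498*(((-1 + 2)*(-3) - 3)*2) = 5498*((1*(-3) - 3)*2) = 5498*((-3 - 3)*2) = 5498*(-6*2) = 5498*(-12) = -65976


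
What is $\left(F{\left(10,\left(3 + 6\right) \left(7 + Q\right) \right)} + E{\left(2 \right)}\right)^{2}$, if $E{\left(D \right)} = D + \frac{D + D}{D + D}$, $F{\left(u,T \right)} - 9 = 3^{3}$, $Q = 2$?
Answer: $1521$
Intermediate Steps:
$F{\left(u,T \right)} = 36$ ($F{\left(u,T \right)} = 9 + 3^{3} = 9 + 27 = 36$)
$E{\left(D \right)} = 1 + D$ ($E{\left(D \right)} = D + \frac{2 D}{2 D} = D + 2 D \frac{1}{2 D} = D + 1 = 1 + D$)
$\left(F{\left(10,\left(3 + 6\right) \left(7 + Q\right) \right)} + E{\left(2 \right)}\right)^{2} = \left(36 + \left(1 + 2\right)\right)^{2} = \left(36 + 3\right)^{2} = 39^{2} = 1521$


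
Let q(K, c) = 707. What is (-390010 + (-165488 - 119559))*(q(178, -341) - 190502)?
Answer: 128122443315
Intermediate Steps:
(-390010 + (-165488 - 119559))*(q(178, -341) - 190502) = (-390010 + (-165488 - 119559))*(707 - 190502) = (-390010 - 285047)*(-189795) = -675057*(-189795) = 128122443315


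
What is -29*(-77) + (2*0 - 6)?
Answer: 2227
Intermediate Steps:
-29*(-77) + (2*0 - 6) = 2233 + (0 - 6) = 2233 - 6 = 2227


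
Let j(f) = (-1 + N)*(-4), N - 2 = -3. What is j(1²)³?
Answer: 512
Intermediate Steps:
N = -1 (N = 2 - 3 = -1)
j(f) = 8 (j(f) = (-1 - 1)*(-4) = -2*(-4) = 8)
j(1²)³ = 8³ = 512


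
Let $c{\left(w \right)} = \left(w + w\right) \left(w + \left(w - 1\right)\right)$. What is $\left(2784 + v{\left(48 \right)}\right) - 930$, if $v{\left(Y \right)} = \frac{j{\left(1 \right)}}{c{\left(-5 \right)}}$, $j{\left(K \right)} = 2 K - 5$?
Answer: $\frac{203937}{110} \approx 1854.0$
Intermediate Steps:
$j{\left(K \right)} = -5 + 2 K$
$c{\left(w \right)} = 2 w \left(-1 + 2 w\right)$ ($c{\left(w \right)} = 2 w \left(w + \left(-1 + w\right)\right) = 2 w \left(-1 + 2 w\right)$)
$v{\left(Y \right)} = - \frac{3}{110}$ ($v{\left(Y \right)} = \frac{-5 + 2 \cdot 1}{2 \left(-5\right) \left(-1 + 2 \left(-5\right)\right)} = \frac{-5 + 2}{2 \left(-5\right) \left(-1 - 10\right)} = - \frac{3}{2 \left(-5\right) \left(-11\right)} = - \frac{3}{110}$)
$\left(2784 + v{\left(48 \right)}\right) - 930 = \left(2784 - \frac{3}{110}\right) - 930 = \frac{306237}{110} - 930 = \frac{203937}{110}$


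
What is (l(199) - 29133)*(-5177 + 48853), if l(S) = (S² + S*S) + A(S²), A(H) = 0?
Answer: 2186813644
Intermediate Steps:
l(S) = 2*S² (l(S) = (S² + S*S) + 0 = (S² + S²) + 0 = 2*S² + 0 = 2*S²)
(l(199) - 29133)*(-5177 + 48853) = (2*199² - 29133)*(-5177 + 48853) = (2*39601 - 29133)*43676 = (79202 - 29133)*43676 = 50069*43676 = 2186813644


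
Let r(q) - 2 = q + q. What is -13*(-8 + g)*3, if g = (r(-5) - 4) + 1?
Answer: 741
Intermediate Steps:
r(q) = 2 + 2*q (r(q) = 2 + (q + q) = 2 + 2*q)
g = -11 (g = ((2 + 2*(-5)) - 4) + 1 = ((2 - 10) - 4) + 1 = (-8 - 4) + 1 = -12 + 1 = -11)
-13*(-8 + g)*3 = -13*(-8 - 11)*3 = -(-247)*3 = -13*(-57) = 741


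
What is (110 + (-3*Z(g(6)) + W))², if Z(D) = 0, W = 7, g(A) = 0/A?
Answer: 13689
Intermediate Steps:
g(A) = 0
(110 + (-3*Z(g(6)) + W))² = (110 + (-3*0 + 7))² = (110 + (0 + 7))² = (110 + 7)² = 117² = 13689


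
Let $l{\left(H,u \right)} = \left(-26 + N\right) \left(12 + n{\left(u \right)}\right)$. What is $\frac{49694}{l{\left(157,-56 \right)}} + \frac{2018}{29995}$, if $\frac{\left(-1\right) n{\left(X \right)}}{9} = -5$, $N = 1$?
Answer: $- \frac{297539176}{8548575} \approx -34.806$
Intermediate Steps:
$n{\left(X \right)} = 45$ ($n{\left(X \right)} = \left(-9\right) \left(-5\right) = 45$)
$l{\left(H,u \right)} = -1425$ ($l{\left(H,u \right)} = \left(-26 + 1\right) \left(12 + 45\right) = \left(-25\right) 57 = -1425$)
$\frac{49694}{l{\left(157,-56 \right)}} + \frac{2018}{29995} = \frac{49694}{-1425} + \frac{2018}{29995} = 49694 \left(- \frac{1}{1425}\right) + 2018 \cdot \frac{1}{29995} = - \frac{49694}{1425} + \frac{2018}{29995} = - \frac{297539176}{8548575}$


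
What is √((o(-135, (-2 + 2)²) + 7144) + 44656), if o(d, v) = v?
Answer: 10*√518 ≈ 227.60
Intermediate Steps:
√((o(-135, (-2 + 2)²) + 7144) + 44656) = √(((-2 + 2)² + 7144) + 44656) = √((0² + 7144) + 44656) = √((0 + 7144) + 44656) = √(7144 + 44656) = √51800 = 10*√518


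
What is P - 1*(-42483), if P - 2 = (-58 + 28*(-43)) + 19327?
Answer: 60550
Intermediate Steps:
P = 18067 (P = 2 + ((-58 + 28*(-43)) + 19327) = 2 + ((-58 - 1204) + 19327) = 2 + (-1262 + 19327) = 2 + 18065 = 18067)
P - 1*(-42483) = 18067 - 1*(-42483) = 18067 + 42483 = 60550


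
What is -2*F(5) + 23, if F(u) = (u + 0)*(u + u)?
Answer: -77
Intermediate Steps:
F(u) = 2*u**2 (F(u) = u*(2*u) = 2*u**2)
-2*F(5) + 23 = -4*5**2 + 23 = -4*25 + 23 = -2*50 + 23 = -100 + 23 = -77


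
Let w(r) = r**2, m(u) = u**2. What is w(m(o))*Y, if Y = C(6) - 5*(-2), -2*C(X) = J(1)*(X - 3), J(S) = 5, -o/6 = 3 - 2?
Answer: 3240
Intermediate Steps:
o = -6 (o = -6*(3 - 2) = -6*1 = -6)
C(X) = 15/2 - 5*X/2 (C(X) = -5*(X - 3)/2 = -5*(-3 + X)/2 = -(-15 + 5*X)/2 = 15/2 - 5*X/2)
Y = 5/2 (Y = (15/2 - 5/2*6) - 5*(-2) = (15/2 - 15) - 1*(-10) = -15/2 + 10 = 5/2 ≈ 2.5000)
w(m(o))*Y = ((-6)**2)**2*(5/2) = 36**2*(5/2) = 1296*(5/2) = 3240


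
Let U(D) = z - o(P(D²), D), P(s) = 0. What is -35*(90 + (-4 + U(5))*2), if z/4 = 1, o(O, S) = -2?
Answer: -3290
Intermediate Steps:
z = 4 (z = 4*1 = 4)
U(D) = 6 (U(D) = 4 - 1*(-2) = 4 + 2 = 6)
-35*(90 + (-4 + U(5))*2) = -35*(90 + (-4 + 6)*2) = -35*(90 + 2*2) = -35*(90 + 4) = -35*94 = -3290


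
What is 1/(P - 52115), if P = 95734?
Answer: 1/43619 ≈ 2.2926e-5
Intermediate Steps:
1/(P - 52115) = 1/(95734 - 52115) = 1/43619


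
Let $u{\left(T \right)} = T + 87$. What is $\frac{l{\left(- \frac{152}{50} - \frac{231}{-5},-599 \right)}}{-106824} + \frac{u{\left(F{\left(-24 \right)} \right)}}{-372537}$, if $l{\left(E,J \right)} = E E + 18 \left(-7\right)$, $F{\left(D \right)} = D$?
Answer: $- \frac{45399083963}{2763603645000} \approx -0.016427$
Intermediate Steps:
$u{\left(T \right)} = 87 + T$
$l{\left(E,J \right)} = -126 + E^{2}$ ($l{\left(E,J \right)} = E^{2} - 126 = -126 + E^{2}$)
$\frac{l{\left(- \frac{152}{50} - \frac{231}{-5},-599 \right)}}{-106824} + \frac{u{\left(F{\left(-24 \right)} \right)}}{-372537} = \frac{-126 + \left(- \frac{152}{50} - \frac{231}{-5}\right)^{2}}{-106824} + \frac{87 - 24}{-372537} = \left(-126 + \left(\left(-152\right) \frac{1}{50} - - \frac{231}{5}\right)^{2}\right) \left(- \frac{1}{106824}\right) + 63 \left(- \frac{1}{372537}\right) = \left(-126 + \left(- \frac{76}{25} + \frac{231}{5}\right)^{2}\right) \left(- \frac{1}{106824}\right) - \frac{7}{41393} = \left(-126 + \left(\frac{1079}{25}\right)^{2}\right) \left(- \frac{1}{106824}\right) - \frac{7}{41393} = \left(-126 + \frac{1164241}{625}\right) \left(- \frac{1}{106824}\right) - \frac{7}{41393} = \frac{1085491}{625} \left(- \frac{1}{106824}\right) - \frac{7}{41393} = - \frac{1085491}{66765000} - \frac{7}{41393} = - \frac{45399083963}{2763603645000}$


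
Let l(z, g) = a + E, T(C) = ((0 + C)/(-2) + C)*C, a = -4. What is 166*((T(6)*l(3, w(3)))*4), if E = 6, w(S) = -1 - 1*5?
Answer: 23904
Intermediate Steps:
w(S) = -6 (w(S) = -1 - 5 = -6)
T(C) = C**2/2 (T(C) = (C*(-1/2) + C)*C = (-C/2 + C)*C = (C/2)*C = C**2/2)
l(z, g) = 2 (l(z, g) = -4 + 6 = 2)
166*((T(6)*l(3, w(3)))*4) = 166*((((1/2)*6**2)*2)*4) = 166*((((1/2)*36)*2)*4) = 166*((18*2)*4) = 166*(36*4) = 166*144 = 23904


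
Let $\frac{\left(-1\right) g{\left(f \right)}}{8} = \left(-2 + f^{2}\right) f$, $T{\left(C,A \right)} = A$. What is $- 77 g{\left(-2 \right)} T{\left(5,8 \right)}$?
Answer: $-19712$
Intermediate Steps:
$g{\left(f \right)} = - 8 f \left(-2 + f^{2}\right)$ ($g{\left(f \right)} = - 8 \left(-2 + f^{2}\right) f = - 8 f \left(-2 + f^{2}\right)$)
$- 77 g{\left(-2 \right)} T{\left(5,8 \right)} = - 77 \cdot 8 \left(-2\right) \left(2 - \left(-2\right)^{2}\right) 8 = - 77 \cdot 8 \left(-2\right) \left(2 - 4\right) 8 = - 77 \cdot 8 \left(-2\right) \left(-2\right) 8 = \left(-77\right) 32 \cdot 8 = \left(-2464\right) 8 = -19712$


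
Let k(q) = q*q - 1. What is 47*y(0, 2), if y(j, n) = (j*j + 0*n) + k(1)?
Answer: 0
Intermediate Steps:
k(q) = -1 + q**2 (k(q) = q**2 - 1 = -1 + q**2)
y(j, n) = j**2 (y(j, n) = (j*j + 0*n) + (-1 + 1**2) = (j**2 + 0) + (-1 + 1) = j**2 + 0 = j**2)
47*y(0, 2) = 47*0**2 = 47*0 = 0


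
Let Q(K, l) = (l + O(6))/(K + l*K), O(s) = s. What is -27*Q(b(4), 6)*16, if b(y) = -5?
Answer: 5184/35 ≈ 148.11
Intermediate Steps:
Q(K, l) = (6 + l)/(K + K*l) (Q(K, l) = (l + 6)/(K + l*K) = (6 + l)/(K + K*l))
-27*Q(b(4), 6)*16 = -27*(6 + 6)/((-5)*(1 + 6))*16 = -(-27)*12/(5*7)*16 = -27*(-12/35)*16 = (324/35)*16 = 5184/35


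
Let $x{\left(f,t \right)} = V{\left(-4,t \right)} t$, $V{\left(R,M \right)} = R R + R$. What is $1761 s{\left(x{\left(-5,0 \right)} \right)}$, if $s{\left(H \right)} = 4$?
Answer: $7044$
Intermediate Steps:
$V{\left(R,M \right)} = R + R^{2}$ ($V{\left(R,M \right)} = R^{2} + R = R + R^{2}$)
$x{\left(f,t \right)} = 12 t$ ($x{\left(f,t \right)} = - 4 \left(1 - 4\right) t = \left(-4\right) \left(-3\right) t = 12 t$)
$1761 s{\left(x{\left(-5,0 \right)} \right)} = 1761 \cdot 4 = 7044$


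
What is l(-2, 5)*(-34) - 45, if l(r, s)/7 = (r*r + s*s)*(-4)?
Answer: 27563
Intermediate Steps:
l(r, s) = -28*r² - 28*s² (l(r, s) = 7*((r*r + s*s)*(-4)) = 7*((r² + s²)*(-4)) = 7*(-4*r² - 4*s²) = -28*r² - 28*s²)
l(-2, 5)*(-34) - 45 = (-28*(-2)² - 28*5²)*(-34) - 45 = (-28*4 - 28*25)*(-34) - 45 = (-112 - 700)*(-34) - 45 = -812*(-34) - 45 = 27608 - 45 = 27563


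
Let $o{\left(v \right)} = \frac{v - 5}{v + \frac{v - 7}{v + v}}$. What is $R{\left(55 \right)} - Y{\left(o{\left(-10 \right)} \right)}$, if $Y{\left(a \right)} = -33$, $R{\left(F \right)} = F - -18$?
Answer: $106$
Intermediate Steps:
$o{\left(v \right)} = \frac{-5 + v}{v + \frac{-7 + v}{2 v}}$
$R{\left(F \right)} = 18 + F$ ($R{\left(F \right)} = F + 18 = 18 + F$)
$R{\left(55 \right)} - Y{\left(o{\left(-10 \right)} \right)} = \left(18 + 55\right) - -33 = 73 + 33 = 106$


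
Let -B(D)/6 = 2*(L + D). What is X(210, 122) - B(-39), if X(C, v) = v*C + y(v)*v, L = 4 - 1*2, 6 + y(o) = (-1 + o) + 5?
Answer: 39816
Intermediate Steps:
y(o) = -2 + o (y(o) = -6 + ((-1 + o) + 5) = -6 + (4 + o) = -2 + o)
L = 2 (L = 4 - 2 = 2)
B(D) = -24 - 12*D (B(D) = -12*(2 + D) = -6*(4 + 2*D) = -24 - 12*D)
X(C, v) = C*v + v*(-2 + v) (X(C, v) = v*C + (-2 + v)*v = C*v + v*(-2 + v))
X(210, 122) - B(-39) = 122*(-2 + 210 + 122) - (-24 - 12*(-39)) = 122*330 - (-24 + 468) = 40260 - 1*444 = 40260 - 444 = 39816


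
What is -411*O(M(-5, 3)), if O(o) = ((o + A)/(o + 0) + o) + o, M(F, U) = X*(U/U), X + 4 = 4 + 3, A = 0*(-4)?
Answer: -2877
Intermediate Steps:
A = 0
X = 3 (X = -4 + (4 + 3) = -4 + 7 = 3)
M(F, U) = 3 (M(F, U) = 3*(U/U) = 3*1 = 3)
O(o) = 1 + 2*o (O(o) = ((o + 0)/(o + 0) + o) + o = (o/o + o) + o = (1 + o) + o = 1 + 2*o)
-411*O(M(-5, 3)) = -411*(1 + 2*3) = -411*(1 + 6) = -411*7 = -2877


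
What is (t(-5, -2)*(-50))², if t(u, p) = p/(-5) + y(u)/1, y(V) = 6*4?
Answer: 1488400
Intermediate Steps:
y(V) = 24
t(u, p) = 24 - p/5 (t(u, p) = p/(-5) + 24/1 = p*(-⅕) + 24*1 = -p/5 + 24 = 24 - p/5)
(t(-5, -2)*(-50))² = ((24 - ⅕*(-2))*(-50))² = ((24 + ⅖)*(-50))² = ((122/5)*(-50))² = (-1220)² = 1488400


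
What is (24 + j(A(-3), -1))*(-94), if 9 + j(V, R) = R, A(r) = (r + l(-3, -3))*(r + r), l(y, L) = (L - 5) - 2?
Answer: -1316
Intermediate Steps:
l(y, L) = -7 + L (l(y, L) = (-5 + L) - 2 = -7 + L)
A(r) = 2*r*(-10 + r) (A(r) = (r + (-7 - 3))*(r + r) = (r - 10)*(2*r) = (-10 + r)*(2*r) = 2*r*(-10 + r))
j(V, R) = -9 + R
(24 + j(A(-3), -1))*(-94) = (24 + (-9 - 1))*(-94) = (24 - 10)*(-94) = 14*(-94) = -1316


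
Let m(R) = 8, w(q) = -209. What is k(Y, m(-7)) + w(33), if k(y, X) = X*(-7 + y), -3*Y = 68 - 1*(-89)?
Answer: -2051/3 ≈ -683.67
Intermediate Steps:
Y = -157/3 (Y = -(68 - 1*(-89))/3 = -(68 + 89)/3 = -⅓*157 = -157/3 ≈ -52.333)
k(Y, m(-7)) + w(33) = 8*(-7 - 157/3) - 209 = 8*(-178/3) - 209 = -1424/3 - 209 = -2051/3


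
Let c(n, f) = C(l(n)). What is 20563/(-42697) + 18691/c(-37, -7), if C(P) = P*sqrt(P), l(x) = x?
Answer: -20563/42697 + 18691*I*sqrt(37)/1369 ≈ -0.4816 + 83.048*I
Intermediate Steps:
C(P) = P**(3/2)
c(n, f) = n**(3/2)
20563/(-42697) + 18691/c(-37, -7) = 20563/(-42697) + 18691/((-37)**(3/2)) = 20563*(-1/42697) + 18691/((-37*I*sqrt(37))) = -20563/42697 + 18691*(I*sqrt(37)/1369) = -20563/42697 + 18691*I*sqrt(37)/1369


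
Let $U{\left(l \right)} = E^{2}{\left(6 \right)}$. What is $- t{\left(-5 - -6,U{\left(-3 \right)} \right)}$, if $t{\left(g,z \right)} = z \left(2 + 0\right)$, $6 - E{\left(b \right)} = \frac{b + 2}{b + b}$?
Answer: $- \frac{512}{9} \approx -56.889$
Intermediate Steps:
$E{\left(b \right)} = 6 - \frac{2 + b}{2 b}$ ($E{\left(b \right)} = 6 - \frac{b + 2}{b + b} = 6 - \frac{2 + b}{2 b}$)
$U{\left(l \right)} = \frac{256}{9}$ ($U{\left(l \right)} = \left(\frac{11}{2} - \frac{1}{6}\right)^{2} = \left(\frac{16}{3}\right)^{2} = \frac{256}{9}$)
$t{\left(g,z \right)} = 2 z$ ($t{\left(g,z \right)} = z 2 = 2 z$)
$- t{\left(-5 - -6,U{\left(-3 \right)} \right)} = - \frac{2 \cdot 256}{9} = \left(-1\right) \frac{512}{9} = - \frac{512}{9}$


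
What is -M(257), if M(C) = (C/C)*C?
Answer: -257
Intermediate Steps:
M(C) = C (M(C) = 1*C = C)
-M(257) = -1*257 = -257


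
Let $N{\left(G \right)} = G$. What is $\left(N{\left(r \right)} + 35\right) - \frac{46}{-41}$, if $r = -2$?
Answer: $\frac{1399}{41} \approx 34.122$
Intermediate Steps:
$\left(N{\left(r \right)} + 35\right) - \frac{46}{-41} = \left(-2 + 35\right) - \frac{46}{-41} = 33 - - \frac{46}{41} = 33 + \frac{46}{41} = \frac{1399}{41}$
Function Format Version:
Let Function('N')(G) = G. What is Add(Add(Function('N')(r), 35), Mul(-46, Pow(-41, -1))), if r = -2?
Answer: Rational(1399, 41) ≈ 34.122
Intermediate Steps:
Add(Add(Function('N')(r), 35), Mul(-46, Pow(-41, -1))) = Add(Add(-2, 35), Mul(-46, Pow(-41, -1))) = Add(33, Mul(-46, Rational(-1, 41))) = Add(33, Rational(46, 41)) = Rational(1399, 41)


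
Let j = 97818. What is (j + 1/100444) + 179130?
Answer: 27817764913/100444 ≈ 2.7695e+5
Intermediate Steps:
(j + 1/100444) + 179130 = (97818 + 1/100444) + 179130 = 9825231193/100444 + 179130 = 27817764913/100444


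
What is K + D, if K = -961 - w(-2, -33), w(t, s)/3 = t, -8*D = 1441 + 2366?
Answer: -11447/8 ≈ -1430.9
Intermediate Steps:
D = -3807/8 (D = -(1441 + 2366)/8 = -⅛*3807 = -3807/8 ≈ -475.88)
w(t, s) = 3*t
K = -955 (K = -961 - 3*(-2) = -961 - 1*(-6) = -961 + 6 = -955)
K + D = -955 - 3807/8 = -11447/8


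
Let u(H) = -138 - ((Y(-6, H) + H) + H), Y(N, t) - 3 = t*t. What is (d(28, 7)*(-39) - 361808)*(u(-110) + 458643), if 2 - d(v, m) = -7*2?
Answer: -161870104704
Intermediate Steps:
Y(N, t) = 3 + t**2 (Y(N, t) = 3 + t*t = 3 + t**2)
d(v, m) = 16 (d(v, m) = 2 - (-7)*2 = 2 - 1*(-14) = 2 + 14 = 16)
u(H) = -141 - H**2 - 2*H (u(H) = -138 - (((3 + H**2) + H) + H) = -138 - ((3 + H + H**2) + H) = -138 - (3 + H**2 + 2*H) = -138 + (-3 - H**2 - 2*H) = -141 - H**2 - 2*H)
(d(28, 7)*(-39) - 361808)*(u(-110) + 458643) = (16*(-39) - 361808)*((-141 - 1*(-110)**2 - 2*(-110)) + 458643) = (-624 - 361808)*((-141 - 1*12100 + 220) + 458643) = -362432*((-141 - 12100 + 220) + 458643) = -362432*(-12021 + 458643) = -362432*446622 = -161870104704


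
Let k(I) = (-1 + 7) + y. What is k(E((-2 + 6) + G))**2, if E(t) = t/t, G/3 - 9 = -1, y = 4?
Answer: 100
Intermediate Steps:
G = 24 (G = 27 + 3*(-1) = 27 - 3 = 24)
E(t) = 1
k(I) = 10 (k(I) = (-1 + 7) + 4 = 6 + 4 = 10)
k(E((-2 + 6) + G))**2 = 10**2 = 100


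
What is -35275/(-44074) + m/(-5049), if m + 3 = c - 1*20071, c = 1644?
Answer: 990387295/222529626 ≈ 4.4506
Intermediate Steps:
m = -18430 (m = -3 + (1644 - 1*20071) = -3 + (1644 - 20071) = -3 - 18427 = -18430)
-35275/(-44074) + m/(-5049) = -35275/(-44074) - 18430/(-5049) = -35275*(-1/44074) - 18430*(-1/5049) = 35275/44074 + 18430/5049 = 990387295/222529626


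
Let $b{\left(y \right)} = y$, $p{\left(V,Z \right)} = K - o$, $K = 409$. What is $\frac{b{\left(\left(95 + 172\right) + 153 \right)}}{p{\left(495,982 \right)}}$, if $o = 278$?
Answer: $\frac{420}{131} \approx 3.2061$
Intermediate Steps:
$p{\left(V,Z \right)} = 131$ ($p{\left(V,Z \right)} = 409 - 278 = 131$)
$\frac{b{\left(\left(95 + 172\right) + 153 \right)}}{p{\left(495,982 \right)}} = \frac{\left(95 + 172\right) + 153}{131} = \left(267 + 153\right) \frac{1}{131} = 420 \cdot \frac{1}{131} = \frac{420}{131}$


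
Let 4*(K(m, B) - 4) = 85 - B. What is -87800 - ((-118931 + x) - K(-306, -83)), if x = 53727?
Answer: -22550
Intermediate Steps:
K(m, B) = 101/4 - B/4 (K(m, B) = 4 + (85 - B)/4 = 4 + (85/4 - B/4) = 101/4 - B/4)
-87800 - ((-118931 + x) - K(-306, -83)) = -87800 - ((-118931 + 53727) - (101/4 - 1/4*(-83))) = -87800 - (-65204 - (101/4 + 83/4)) = -87800 - (-65204 - 1*46) = -87800 - (-65204 - 46) = -87800 - 1*(-65250) = -87800 + 65250 = -22550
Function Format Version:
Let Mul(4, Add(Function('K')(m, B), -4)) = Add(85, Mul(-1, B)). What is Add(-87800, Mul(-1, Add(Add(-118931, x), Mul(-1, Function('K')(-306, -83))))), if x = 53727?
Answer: -22550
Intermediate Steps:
Function('K')(m, B) = Add(Rational(101, 4), Mul(Rational(-1, 4), B)) (Function('K')(m, B) = Add(4, Mul(Rational(1, 4), Add(85, Mul(-1, B)))) = Add(4, Add(Rational(85, 4), Mul(Rational(-1, 4), B))) = Add(Rational(101, 4), Mul(Rational(-1, 4), B)))
Add(-87800, Mul(-1, Add(Add(-118931, x), Mul(-1, Function('K')(-306, -83))))) = Add(-87800, Mul(-1, Add(Add(-118931, 53727), Mul(-1, Add(Rational(101, 4), Mul(Rational(-1, 4), -83)))))) = Add(-87800, Mul(-1, Add(-65204, Mul(-1, Add(Rational(101, 4), Rational(83, 4)))))) = Add(-87800, Mul(-1, Add(-65204, Mul(-1, 46)))) = Add(-87800, Mul(-1, Add(-65204, -46))) = Add(-87800, Mul(-1, -65250)) = Add(-87800, 65250) = -22550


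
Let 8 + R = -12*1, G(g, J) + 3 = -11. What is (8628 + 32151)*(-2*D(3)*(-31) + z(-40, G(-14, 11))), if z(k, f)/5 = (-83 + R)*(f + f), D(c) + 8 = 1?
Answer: 570335094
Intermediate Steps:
G(g, J) = -14 (G(g, J) = -3 - 11 = -14)
R = -20 (R = -8 - 12*1 = -8 - 12 = -20)
D(c) = -7 (D(c) = -8 + 1 = -7)
z(k, f) = -1030*f (z(k, f) = 5*((-83 - 20)*(f + f)) = 5*(-206*f) = -1030*f)
(8628 + 32151)*(-2*D(3)*(-31) + z(-40, G(-14, 11))) = (8628 + 32151)*(-2*(-7)*(-31) - 1030*(-14)) = 40779*(14*(-31) + 14420) = 40779*(-434 + 14420) = 40779*13986 = 570335094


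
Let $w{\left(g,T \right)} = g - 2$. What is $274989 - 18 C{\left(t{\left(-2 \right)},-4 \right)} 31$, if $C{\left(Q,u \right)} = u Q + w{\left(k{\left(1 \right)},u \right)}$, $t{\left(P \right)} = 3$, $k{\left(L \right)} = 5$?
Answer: $280011$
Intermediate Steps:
$w{\left(g,T \right)} = -2 + g$ ($w{\left(g,T \right)} = g - 2 = -2 + g$)
$C{\left(Q,u \right)} = 3 + Q u$ ($C{\left(Q,u \right)} = u Q + \left(-2 + 5\right) = Q u + 3 = 3 + Q u$)
$274989 - 18 C{\left(t{\left(-2 \right)},-4 \right)} 31 = 274989 - 18 \left(3 + 3 \left(-4\right)\right) 31 = 274989 - 18 \left(3 - 12\right) 31 = 274989 - 18 \left(-9\right) 31 = 274989 - \left(-162\right) 31 = 274989 - -5022 = 274989 + 5022 = 280011$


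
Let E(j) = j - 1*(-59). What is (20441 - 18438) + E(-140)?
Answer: 1922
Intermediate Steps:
E(j) = 59 + j (E(j) = j + 59 = 59 + j)
(20441 - 18438) + E(-140) = (20441 - 18438) + (59 - 140) = 2003 - 81 = 1922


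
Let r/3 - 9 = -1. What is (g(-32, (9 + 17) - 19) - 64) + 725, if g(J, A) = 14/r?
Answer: 7939/12 ≈ 661.58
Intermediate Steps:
r = 24 (r = 27 + 3*(-1) = 27 - 3 = 24)
g(J, A) = 7/12 (g(J, A) = 14/24 = 14*(1/24) = 7/12)
(g(-32, (9 + 17) - 19) - 64) + 725 = (7/12 - 64) + 725 = -761/12 + 725 = 7939/12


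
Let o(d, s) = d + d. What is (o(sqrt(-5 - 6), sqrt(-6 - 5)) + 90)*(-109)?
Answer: -9810 - 218*I*sqrt(11) ≈ -9810.0 - 723.02*I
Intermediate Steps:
o(d, s) = 2*d
(o(sqrt(-5 - 6), sqrt(-6 - 5)) + 90)*(-109) = (2*sqrt(-5 - 6) + 90)*(-109) = (2*sqrt(-11) + 90)*(-109) = (2*(I*sqrt(11)) + 90)*(-109) = (2*I*sqrt(11) + 90)*(-109) = (90 + 2*I*sqrt(11))*(-109) = -9810 - 218*I*sqrt(11)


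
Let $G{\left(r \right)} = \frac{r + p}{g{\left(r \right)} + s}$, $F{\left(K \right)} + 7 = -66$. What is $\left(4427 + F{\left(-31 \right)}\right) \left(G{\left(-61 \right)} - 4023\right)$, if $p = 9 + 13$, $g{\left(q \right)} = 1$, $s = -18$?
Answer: $- \frac{297604608}{17} \approx -1.7506 \cdot 10^{7}$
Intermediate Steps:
$p = 22$
$F{\left(K \right)} = -73$ ($F{\left(K \right)} = -7 - 66 = -73$)
$G{\left(r \right)} = - \frac{22}{17} - \frac{r}{17}$ ($G{\left(r \right)} = \frac{r + 22}{1 - 18} = \frac{22 + r}{-17} = \left(22 + r\right) \left(- \frac{1}{17}\right) = - \frac{22}{17} - \frac{r}{17}$)
$\left(4427 + F{\left(-31 \right)}\right) \left(G{\left(-61 \right)} - 4023\right) = \left(4427 - 73\right) \left(\left(- \frac{22}{17} - - \frac{61}{17}\right) - 4023\right) = 4354 \left(\left(- \frac{22}{17} + \frac{61}{17}\right) - 4023\right) = 4354 \left(\frac{39}{17} - 4023\right) = 4354 \left(- \frac{68352}{17}\right) = - \frac{297604608}{17}$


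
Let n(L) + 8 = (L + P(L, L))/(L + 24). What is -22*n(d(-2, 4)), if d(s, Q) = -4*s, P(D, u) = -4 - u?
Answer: 715/4 ≈ 178.75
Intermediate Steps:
n(L) = -8 - 4/(24 + L) (n(L) = -8 + (L + (-4 - L))/(L + 24) = -8 - 4/(24 + L))
-22*n(d(-2, 4)) = -88*(-49 - (-8)*(-2))/(24 - 4*(-2)) = -88*(-49 - 2*8)/(24 + 8) = -88*(-49 - 16)/32 = -88*(-65)/32 = -22*(-65/8) = 715/4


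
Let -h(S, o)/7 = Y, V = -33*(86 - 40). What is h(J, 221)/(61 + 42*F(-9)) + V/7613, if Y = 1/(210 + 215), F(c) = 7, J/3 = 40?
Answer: -9960067/49939625 ≈ -0.19944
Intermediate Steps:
J = 120 (J = 3*40 = 120)
Y = 1/425 ≈ 0.0023529
V = -1518 (V = -33*46 = -1518)
h(S, o) = -7/425 (h(S, o) = -7*1/425 = -7/425)
h(J, 221)/(61 + 42*F(-9)) + V/7613 = -7/(425*(61 + 42*7)) - 1518/7613 = -7/(425*(61 + 294)) - 1518*1/7613 = -7/425/355 - 66/331 = -7/425*1/355 - 66/331 = -7/150875 - 66/331 = -9960067/49939625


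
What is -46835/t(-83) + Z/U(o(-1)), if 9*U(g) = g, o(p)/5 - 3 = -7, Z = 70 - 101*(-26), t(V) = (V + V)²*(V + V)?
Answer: -27747445361/22871480 ≈ -1213.2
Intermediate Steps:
t(V) = 8*V³ (t(V) = (2*V)²*(2*V) = (4*V²)*(2*V) = 8*V³)
Z = 2696 (Z = 70 + 2626 = 2696)
o(p) = -20 (o(p) = 15 + 5*(-7) = 15 - 35 = -20)
U(g) = g/9
-46835/t(-83) + Z/U(o(-1)) = -46835/(8*(-83)³) + 2696/(((⅑)*(-20))) = -46835/(8*(-571787)) + 2696/(-20/9) = -46835/(-4574296) + 2696*(-9/20) = -46835*(-1/4574296) - 6066/5 = 46835/4574296 - 6066/5 = -27747445361/22871480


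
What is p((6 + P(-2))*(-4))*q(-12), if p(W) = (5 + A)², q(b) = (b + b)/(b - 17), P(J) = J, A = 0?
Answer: 600/29 ≈ 20.690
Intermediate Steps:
q(b) = 2*b/(-17 + b) (q(b) = (2*b)/(-17 + b) = 2*b/(-17 + b))
p(W) = 25 (p(W) = (5 + 0)² = 5² = 25)
p((6 + P(-2))*(-4))*q(-12) = 25*(2*(-12)/(-17 - 12)) = 25*(2*(-12)/(-29)) = 25*(2*(-12)*(-1/29)) = 25*(24/29) = 600/29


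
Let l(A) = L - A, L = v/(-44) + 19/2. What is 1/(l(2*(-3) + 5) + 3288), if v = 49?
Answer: 44/145085 ≈ 0.00030327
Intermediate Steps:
L = 369/44 (L = 49/(-44) + 19/2 = 49*(-1/44) + 19*(1/2) = -49/44 + 19/2 = 369/44 ≈ 8.3864)
l(A) = 369/44 - A
1/(l(2*(-3) + 5) + 3288) = 1/((369/44 - (2*(-3) + 5)) + 3288) = 1/((369/44 - (-6 + 5)) + 3288) = 1/((369/44 - 1*(-1)) + 3288) = 1/((369/44 + 1) + 3288) = 1/(413/44 + 3288) = 1/(145085/44) = 44/145085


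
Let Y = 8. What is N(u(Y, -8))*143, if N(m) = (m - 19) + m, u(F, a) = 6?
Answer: -1001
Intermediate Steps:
N(m) = -19 + 2*m (N(m) = (-19 + m) + m = -19 + 2*m)
N(u(Y, -8))*143 = (-19 + 2*6)*143 = (-19 + 12)*143 = -7*143 = -1001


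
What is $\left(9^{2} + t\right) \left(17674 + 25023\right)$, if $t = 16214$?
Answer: $695747615$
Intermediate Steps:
$\left(9^{2} + t\right) \left(17674 + 25023\right) = \left(9^{2} + 16214\right) \left(17674 + 25023\right) = \left(81 + 16214\right) 42697 = 16295 \cdot 42697 = 695747615$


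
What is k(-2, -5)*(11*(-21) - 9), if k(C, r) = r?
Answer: 1200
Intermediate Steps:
k(-2, -5)*(11*(-21) - 9) = -5*(11*(-21) - 9) = -5*(-231 - 9) = -5*(-240) = 1200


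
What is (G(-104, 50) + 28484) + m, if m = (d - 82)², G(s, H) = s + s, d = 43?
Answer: 29797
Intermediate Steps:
G(s, H) = 2*s
m = 1521 (m = (43 - 82)² = (-39)² = 1521)
(G(-104, 50) + 28484) + m = (2*(-104) + 28484) + 1521 = (-208 + 28484) + 1521 = 28276 + 1521 = 29797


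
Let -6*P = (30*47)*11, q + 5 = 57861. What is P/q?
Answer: -2585/57856 ≈ -0.044680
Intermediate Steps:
q = 57856 (q = -5 + 57861 = 57856)
P = -2585 (P = -30*47*11/6 = -235*11 = -1/6*15510 = -2585)
P/q = -2585/57856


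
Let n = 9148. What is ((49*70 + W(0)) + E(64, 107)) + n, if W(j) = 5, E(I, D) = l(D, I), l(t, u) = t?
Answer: 12690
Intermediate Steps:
E(I, D) = D
((49*70 + W(0)) + E(64, 107)) + n = ((49*70 + 5) + 107) + 9148 = ((3430 + 5) + 107) + 9148 = (3435 + 107) + 9148 = 3542 + 9148 = 12690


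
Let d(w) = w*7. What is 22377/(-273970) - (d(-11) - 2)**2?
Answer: -1709869147/273970 ≈ -6241.1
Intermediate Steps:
d(w) = 7*w
22377/(-273970) - (d(-11) - 2)**2 = 22377/(-273970) - (7*(-11) - 2)**2 = 22377*(-1/273970) - (-77 - 2)**2 = -22377/273970 - 1*(-79)**2 = -22377/273970 - 1*6241 = -22377/273970 - 6241 = -1709869147/273970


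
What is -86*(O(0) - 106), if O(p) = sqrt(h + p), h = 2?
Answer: 9116 - 86*sqrt(2) ≈ 8994.4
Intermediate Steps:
O(p) = sqrt(2 + p)
-86*(O(0) - 106) = -86*(sqrt(2 + 0) - 106) = -86*(sqrt(2) - 106) = -86*(-106 + sqrt(2)) = 9116 - 86*sqrt(2)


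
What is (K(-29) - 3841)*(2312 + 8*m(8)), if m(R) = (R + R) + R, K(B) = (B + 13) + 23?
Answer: -9600336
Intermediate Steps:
K(B) = 36 + B (K(B) = (13 + B) + 23 = 36 + B)
m(R) = 3*R (m(R) = 2*R + R = 3*R)
(K(-29) - 3841)*(2312 + 8*m(8)) = ((36 - 29) - 3841)*(2312 + 8*(3*8)) = (7 - 3841)*(2312 + 8*24) = -3834*(2312 + 192) = -3834*2504 = -9600336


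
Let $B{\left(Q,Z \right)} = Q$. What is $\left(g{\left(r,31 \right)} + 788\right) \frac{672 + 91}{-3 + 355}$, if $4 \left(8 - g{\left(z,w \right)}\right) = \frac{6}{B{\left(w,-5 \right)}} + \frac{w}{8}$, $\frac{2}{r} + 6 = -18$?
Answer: $\frac{54701759}{31744} \approx 1723.2$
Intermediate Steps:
$r = - \frac{1}{12}$ ($r = \frac{2}{-6 - 18} = \frac{2}{-24} = 2 \left(- \frac{1}{24}\right) = - \frac{1}{12} \approx -0.083333$)
$g{\left(z,w \right)} = 8 - \frac{3}{2 w} - \frac{w}{32}$ ($g{\left(z,w \right)} = 8 - \frac{\frac{6}{w} + \frac{w}{8}}{4} = 8 - \left(\frac{w}{32} + \frac{3}{2 w}\right) = 8 - \frac{3}{2 w} - \frac{w}{32}$)
$\left(g{\left(r,31 \right)} + 788\right) \frac{672 + 91}{-3 + 355} = \left(\frac{-48 + 31 \left(256 - 31\right)}{32 \cdot 31} + 788\right) \frac{672 + 91}{-3 + 355} = \left(\frac{1}{32} \cdot \frac{1}{31} \left(-48 + 31 \left(256 - 31\right)\right) + 788\right) \frac{763}{352} = \left(\frac{1}{32} \cdot \frac{1}{31} \left(-48 + 31 \cdot 225\right) + 788\right) 763 \cdot \frac{1}{352} = \left(\frac{1}{32} \cdot \frac{1}{31} \left(-48 + 6975\right) + 788\right) \frac{763}{352} = \left(\frac{1}{32} \cdot \frac{1}{31} \cdot 6927 + 788\right) \frac{763}{352} = \left(\frac{6927}{992} + 788\right) \frac{763}{352} = \frac{788623}{992} \cdot \frac{763}{352} = \frac{54701759}{31744}$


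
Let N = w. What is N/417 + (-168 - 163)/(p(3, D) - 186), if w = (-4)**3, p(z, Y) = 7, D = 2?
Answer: 126571/74643 ≈ 1.6957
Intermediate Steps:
w = -64
N = -64
N/417 + (-168 - 163)/(p(3, D) - 186) = -64/417 + (-168 - 163)/(7 - 186) = -64*1/417 - 331/(-179) = -64/417 - 331*(-1/179) = -64/417 + 331/179 = 126571/74643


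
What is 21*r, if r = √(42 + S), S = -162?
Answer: 42*I*√30 ≈ 230.04*I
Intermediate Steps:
r = 2*I*√30 (r = √(42 - 162) = √(-120) = 2*I*√30 ≈ 10.954*I)
21*r = 21*(2*I*√30) = 42*I*√30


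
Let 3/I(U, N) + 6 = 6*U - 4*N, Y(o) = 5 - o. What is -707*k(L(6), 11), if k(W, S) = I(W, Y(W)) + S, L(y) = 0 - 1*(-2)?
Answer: -14847/2 ≈ -7423.5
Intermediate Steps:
L(y) = 2 (L(y) = 0 + 2 = 2)
I(U, N) = 3/(-6 - 4*N + 6*U) (I(U, N) = 3/(-6 + (6*U - 4*N)) = 3/(-6 + (-4*N + 6*U)) = 3/(-6 - 4*N + 6*U))
k(W, S) = S - 3/(26 - 10*W) (k(W, S) = -3/(6 - 6*W + 4*(5 - W)) + S = -3/(6 - 6*W + (20 - 4*W)) + S = -3/(26 - 10*W) + S = S - 3/(26 - 10*W))
-707*k(L(6), 11) = -707*(3 + 2*11*(-13 + 5*2))/(2*(-13 + 5*2)) = -707*(3 + 2*11*(-13 + 10))/(2*(-13 + 10)) = -707*(3 + 2*11*(-3))/(2*(-3)) = -707*(-1)*(3 - 66)/(2*3) = -707*(-1)*(-63)/(2*3) = -707*21/2 = -14847/2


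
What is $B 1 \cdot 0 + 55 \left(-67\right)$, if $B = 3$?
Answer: $-3685$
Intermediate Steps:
$B 1 \cdot 0 + 55 \left(-67\right) = 3 \cdot 1 \cdot 0 + 55 \left(-67\right) = 3 \cdot 0 - 3685 = 0 - 3685 = -3685$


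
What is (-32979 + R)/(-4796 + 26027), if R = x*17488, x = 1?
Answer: -2213/3033 ≈ -0.72964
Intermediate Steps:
R = 17488 (R = 1*17488 = 17488)
(-32979 + R)/(-4796 + 26027) = (-32979 + 17488)/(-4796 + 26027) = -15491/21231 = -15491*1/21231 = -2213/3033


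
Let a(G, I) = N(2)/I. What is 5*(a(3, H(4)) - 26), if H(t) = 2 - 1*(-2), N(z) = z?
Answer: -255/2 ≈ -127.50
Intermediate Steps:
H(t) = 4 (H(t) = 2 + 2 = 4)
a(G, I) = 2/I
5*(a(3, H(4)) - 26) = 5*(2/4 - 26) = 5*(2*(¼) - 26) = 5*(½ - 26) = 5*(-51/2) = -255/2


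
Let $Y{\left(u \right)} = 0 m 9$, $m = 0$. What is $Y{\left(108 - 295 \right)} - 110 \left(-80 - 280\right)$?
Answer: $39600$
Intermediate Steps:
$Y{\left(u \right)} = 0$ ($Y{\left(u \right)} = 0 \cdot 0 \cdot 9 = 0 \cdot 9 = 0$)
$Y{\left(108 - 295 \right)} - 110 \left(-80 - 280\right) = 0 - 110 \left(-80 - 280\right) = 0 - -39600 = 0 + 39600 = 39600$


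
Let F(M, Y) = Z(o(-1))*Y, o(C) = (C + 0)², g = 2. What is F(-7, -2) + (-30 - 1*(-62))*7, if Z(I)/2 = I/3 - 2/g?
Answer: 680/3 ≈ 226.67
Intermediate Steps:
o(C) = C²
Z(I) = -2 + 2*I/3 (Z(I) = 2*(I/3 - 2/2) = 2*(I*(⅓) - 2*½) = 2*(I/3 - 1) = 2*(-1 + I/3) = -2 + 2*I/3)
F(M, Y) = -4*Y/3 (F(M, Y) = (-2 + (⅔)*(-1)²)*Y = (-2 + (⅔)*1)*Y = (-2 + ⅔)*Y = -4*Y/3)
F(-7, -2) + (-30 - 1*(-62))*7 = -4/3*(-2) + (-30 - 1*(-62))*7 = 8/3 + (-30 + 62)*7 = 8/3 + 32*7 = 8/3 + 224 = 680/3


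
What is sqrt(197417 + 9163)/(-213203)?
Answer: -2*sqrt(51645)/213203 ≈ -0.0021318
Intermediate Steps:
sqrt(197417 + 9163)/(-213203) = sqrt(206580)*(-1/213203) = (2*sqrt(51645))*(-1/213203) = -2*sqrt(51645)/213203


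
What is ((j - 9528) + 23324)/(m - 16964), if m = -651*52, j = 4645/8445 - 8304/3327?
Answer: -25837656505/95183500416 ≈ -0.27145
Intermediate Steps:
j = -3644891/1873101 (j = 4645*(1/8445) - 8304*1/3327 = 929/1689 - 2768/1109 = -3644891/1873101 ≈ -1.9459)
m = -33852
((j - 9528) + 23324)/(m - 16964) = ((-3644891/1873101 - 9528) + 23324)/(-33852 - 16964) = (-17850551219/1873101 + 23324)/(-50816) = (25837656505/1873101)*(-1/50816) = -25837656505/95183500416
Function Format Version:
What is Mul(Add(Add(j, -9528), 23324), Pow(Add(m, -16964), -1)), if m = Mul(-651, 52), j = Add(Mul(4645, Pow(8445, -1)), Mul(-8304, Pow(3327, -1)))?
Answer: Rational(-25837656505, 95183500416) ≈ -0.27145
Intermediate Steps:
j = Rational(-3644891, 1873101) (j = Add(Mul(4645, Rational(1, 8445)), Mul(-8304, Rational(1, 3327))) = Add(Rational(929, 1689), Rational(-2768, 1109)) = Rational(-3644891, 1873101) ≈ -1.9459)
m = -33852
Mul(Add(Add(j, -9528), 23324), Pow(Add(m, -16964), -1)) = Mul(Add(Add(Rational(-3644891, 1873101), -9528), 23324), Pow(Add(-33852, -16964), -1)) = Mul(Add(Rational(-17850551219, 1873101), 23324), Pow(-50816, -1)) = Mul(Rational(25837656505, 1873101), Rational(-1, 50816)) = Rational(-25837656505, 95183500416)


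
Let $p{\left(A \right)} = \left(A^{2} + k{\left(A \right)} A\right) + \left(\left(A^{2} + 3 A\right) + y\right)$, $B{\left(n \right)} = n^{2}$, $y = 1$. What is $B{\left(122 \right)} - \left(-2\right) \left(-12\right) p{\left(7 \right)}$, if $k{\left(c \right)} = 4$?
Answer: $11332$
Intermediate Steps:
$p{\left(A \right)} = 1 + 2 A^{2} + 7 A$ ($p{\left(A \right)} = \left(A^{2} + 4 A\right) + \left(\left(A^{2} + 3 A\right) + 1\right) = \left(A^{2} + 4 A\right) + \left(1 + A^{2} + 3 A\right) = 1 + 2 A^{2} + 7 A$)
$B{\left(122 \right)} - \left(-2\right) \left(-12\right) p{\left(7 \right)} = 122^{2} - \left(-2\right) \left(-12\right) \left(1 + 2 \cdot 7^{2} + 7 \cdot 7\right) = 14884 - 24 \left(1 + 2 \cdot 49 + 49\right) = 14884 - 24 \left(1 + 98 + 49\right) = 14884 - 24 \cdot 148 = 14884 - 3552 = 11332$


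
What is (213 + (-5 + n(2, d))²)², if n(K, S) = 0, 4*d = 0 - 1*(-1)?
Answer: 56644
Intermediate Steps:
d = ¼ (d = (0 - 1*(-1))/4 = (0 + 1)/4 = (¼)*1 = ¼ ≈ 0.25000)
(213 + (-5 + n(2, d))²)² = (213 + (-5 + 0)²)² = (213 + (-5)²)² = (213 + 25)² = 238² = 56644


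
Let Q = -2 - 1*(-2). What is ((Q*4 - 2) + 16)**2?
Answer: 196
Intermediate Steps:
Q = 0 (Q = -2 + 2 = 0)
((Q*4 - 2) + 16)**2 = ((0*4 - 2) + 16)**2 = ((0 - 2) + 16)**2 = (-2 + 16)**2 = 14**2 = 196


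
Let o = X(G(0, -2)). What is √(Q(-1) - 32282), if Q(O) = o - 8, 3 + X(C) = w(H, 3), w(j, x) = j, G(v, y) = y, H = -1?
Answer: I*√32294 ≈ 179.71*I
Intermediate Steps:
X(C) = -4 (X(C) = -3 - 1 = -4)
o = -4
Q(O) = -12 (Q(O) = -4 - 8 = -12)
√(Q(-1) - 32282) = √(-12 - 32282) = √(-32294) = I*√32294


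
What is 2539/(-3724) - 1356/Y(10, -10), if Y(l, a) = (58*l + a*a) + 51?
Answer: -6905753/2722244 ≈ -2.5368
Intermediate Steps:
Y(l, a) = 51 + a² + 58*l (Y(l, a) = (58*l + a²) + 51 = (a² + 58*l) + 51 = 51 + a² + 58*l)
2539/(-3724) - 1356/Y(10, -10) = 2539/(-3724) - 1356/(51 + (-10)² + 58*10) = 2539*(-1/3724) - 1356/(51 + 100 + 580) = -2539/3724 - 1356/731 = -6905753/2722244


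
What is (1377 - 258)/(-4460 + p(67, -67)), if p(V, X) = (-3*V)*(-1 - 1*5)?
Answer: -1119/3254 ≈ -0.34388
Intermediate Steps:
p(V, X) = 18*V (p(V, X) = (-3*V)*(-1 - 5) = -3*V*(-6) = 18*V)
(1377 - 258)/(-4460 + p(67, -67)) = (1377 - 258)/(-4460 + 18*67) = 1119/(-4460 + 1206) = 1119/(-3254) = 1119*(-1/3254) = -1119/3254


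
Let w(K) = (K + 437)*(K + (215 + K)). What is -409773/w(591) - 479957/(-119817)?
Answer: 640176155471/172071110772 ≈ 3.7204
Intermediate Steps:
w(K) = (215 + 2*K)*(437 + K) (w(K) = (437 + K)*(215 + 2*K) = (215 + 2*K)*(437 + K))
-409773/w(591) - 479957/(-119817) = -409773/(93955 + 2*591**2 + 1089*591) - 479957/(-119817) = -409773/(93955 + 2*349281 + 643599) - 479957*(-1/119817) = -409773/(93955 + 698562 + 643599) + 479957/119817 = -409773/1436116 + 479957/119817 = 640176155471/172071110772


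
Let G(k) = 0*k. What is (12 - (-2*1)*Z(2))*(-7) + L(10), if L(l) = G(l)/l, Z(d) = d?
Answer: -112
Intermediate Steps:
G(k) = 0
L(l) = 0 (L(l) = 0/l = 0)
(12 - (-2*1)*Z(2))*(-7) + L(10) = (12 - (-2*1)*2)*(-7) + 0 = (12 - (-2)*2)*(-7) + 0 = (12 - 1*(-4))*(-7) + 0 = (12 + 4)*(-7) + 0 = 16*(-7) + 0 = -112 + 0 = -112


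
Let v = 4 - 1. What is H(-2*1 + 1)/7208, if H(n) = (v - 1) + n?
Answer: 1/7208 ≈ 0.00013873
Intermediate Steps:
v = 3
H(n) = 2 + n (H(n) = (3 - 1) + n = 2 + n)
H(-2*1 + 1)/7208 = (2 + (-2*1 + 1))/7208 = (2 + (-2 + 1))*(1/7208) = (2 - 1)*(1/7208) = 1*(1/7208) = 1/7208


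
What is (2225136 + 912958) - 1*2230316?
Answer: 907778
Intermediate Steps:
(2225136 + 912958) - 1*2230316 = 3138094 - 2230316 = 907778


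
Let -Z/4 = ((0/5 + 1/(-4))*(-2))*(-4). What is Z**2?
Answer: 64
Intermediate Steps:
Z = 8 (Z = -4*(0/5 + 1/(-4))*(-2)*(-4) = -4*(0*(1/5) + 1*(-1/4))*(-2)*(-4) = -4*(0 - 1/4)*(-2)*(-4) = -4*(-1/4*(-2))*(-4) = -2*(-4) = -4*(-2) = 8)
Z**2 = 8**2 = 64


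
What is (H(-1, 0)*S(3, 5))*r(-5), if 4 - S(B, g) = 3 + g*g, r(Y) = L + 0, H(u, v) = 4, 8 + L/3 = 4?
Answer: 1152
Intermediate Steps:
L = -12 (L = -24 + 3*4 = -24 + 12 = -12)
r(Y) = -12 (r(Y) = -12 + 0 = -12)
S(B, g) = 1 - g**2 (S(B, g) = 4 - (3 + g*g) = 4 - (3 + g**2) = 4 + (-3 - g**2) = 1 - g**2)
(H(-1, 0)*S(3, 5))*r(-5) = (4*(1 - 1*5**2))*(-12) = (4*(1 - 1*25))*(-12) = (4*(1 - 25))*(-12) = (4*(-24))*(-12) = -96*(-12) = 1152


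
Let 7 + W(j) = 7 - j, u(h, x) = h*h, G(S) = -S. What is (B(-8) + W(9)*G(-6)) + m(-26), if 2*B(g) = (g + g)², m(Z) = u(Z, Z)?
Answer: 750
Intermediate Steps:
u(h, x) = h²
m(Z) = Z²
B(g) = 2*g² (B(g) = (g + g)²/2 = (2*g)²/2 = (4*g²)/2 = 2*g²)
W(j) = -j (W(j) = -7 + (7 - j) = -j)
(B(-8) + W(9)*G(-6)) + m(-26) = (2*(-8)² + (-1*9)*(-1*(-6))) + (-26)² = (2*64 - 9*6) + 676 = (128 - 54) + 676 = 74 + 676 = 750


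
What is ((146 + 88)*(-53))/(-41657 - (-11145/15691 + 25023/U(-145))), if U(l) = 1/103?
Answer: 194599782/41095125821 ≈ 0.0047354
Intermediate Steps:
U(l) = 1/103
((146 + 88)*(-53))/(-41657 - (-11145/15691 + 25023/U(-145))) = ((146 + 88)*(-53))/(-41657 - (-11145/15691 + 25023/(1/103))) = (234*(-53))/(-41657 - (-11145*1/15691 + 25023*103)) = -12402/(-41657 - (-11145/15691 + 2577369)) = -12402/(-41657 - 1*40441485834/15691) = -12402/(-41657 - 40441485834/15691) = -12402/(-41095125821/15691) = -12402*(-15691/41095125821) = 194599782/41095125821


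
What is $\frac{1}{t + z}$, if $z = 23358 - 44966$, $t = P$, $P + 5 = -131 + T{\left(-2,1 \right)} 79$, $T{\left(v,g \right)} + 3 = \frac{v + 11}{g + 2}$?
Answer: $- \frac{1}{21744} \approx -4.599 \cdot 10^{-5}$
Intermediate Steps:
$T{\left(v,g \right)} = -3 + \frac{11 + v}{2 + g}$ ($T{\left(v,g \right)} = -3 + \frac{v + 11}{g + 2} = -3 + \frac{11 + v}{2 + g}$)
$P = -136$ ($P = -5 - \left(131 - \frac{5 - 2 - 3}{2 + 1} \cdot 79\right) = -5 - \left(131 - \frac{5 - 2 - 3}{3} \cdot 79\right) = -5 - \left(131 - \frac{1}{3} \cdot 0 \cdot 79\right) = -5 + \left(-131 + 0 \cdot 79\right) = -5 + \left(-131 + 0\right) = -5 - 131 = -136$)
$t = -136$
$z = -21608$ ($z = 23358 - 44966 = -21608$)
$\frac{1}{t + z} = \frac{1}{-136 - 21608} = \frac{1}{-21744} = - \frac{1}{21744}$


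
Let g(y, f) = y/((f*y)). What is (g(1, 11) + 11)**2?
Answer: 14884/121 ≈ 123.01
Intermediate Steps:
g(y, f) = 1/f (g(y, f) = y*(1/(f*y)) = 1/f)
(g(1, 11) + 11)**2 = (1/11 + 11)**2 = (122/11)**2 = 14884/121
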